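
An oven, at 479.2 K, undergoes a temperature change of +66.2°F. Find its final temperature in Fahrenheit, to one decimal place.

Initial temperature in Celsius: 479.2 - 273.15 = 206.0500°C.
The 66.2°F change is an interval, so only the factor 5/9 applies: +66.2 × 5/9 = +36.7778°C.
Final Celsius temperature: 206.0500 + 36.7778 = 242.8278°C.
In Fahrenheit: 242.8278 × 1.8 + 32 = 469.1°F.

469.1°F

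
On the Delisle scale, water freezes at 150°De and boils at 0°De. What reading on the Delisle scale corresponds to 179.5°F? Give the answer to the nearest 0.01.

First in Celsius: (179.5 - 32) × 5/9 = 81.9444°C.
Linearly onto the Delisle scale: 150 + (81.9444 / 100) × (0 - 150) = 27.08°De.

27.08°De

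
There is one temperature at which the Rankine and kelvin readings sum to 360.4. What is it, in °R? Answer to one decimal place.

231.7°R

Let R be the Rankine reading. The kelvin reading is K = 5/9·R.
Require R + K = 360.4: (14/9)·R = 360.4.
R = (360.4) / (14/9) = 231.7.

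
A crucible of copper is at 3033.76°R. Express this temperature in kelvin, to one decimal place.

1685.4 K

In Celsius: (3033.76 - 491.67) × 5/9 = 1412.2722°C.
In kelvin: 1412.2722 + 273.15 = 1685.4 K.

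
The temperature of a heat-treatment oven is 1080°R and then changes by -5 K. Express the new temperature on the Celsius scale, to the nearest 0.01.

321.85°C

Initial temperature in Celsius: (1080 - 491.67) × 5/9 = 326.8500°C.
The 5 K change is an interval; Kelvin and Celsius degrees are the same size, so ΔC = -5°C.
Final Celsius temperature: 326.8500 - 5.0000 = 321.8500°C.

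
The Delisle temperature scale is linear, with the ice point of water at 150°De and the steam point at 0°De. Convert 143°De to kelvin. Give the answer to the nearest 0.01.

277.82 K

Linear interpolation between the fixed points: C = (143 - 150) × 100 / (0 - 150) = 4.6667°C.
Then 4.6667 + 273.15 = 277.82 K.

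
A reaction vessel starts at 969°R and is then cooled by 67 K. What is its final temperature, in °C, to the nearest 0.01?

198.18°C

Initial temperature in Celsius: (969 - 491.67) × 5/9 = 265.1833°C.
The 67 K change is an interval; Kelvin and Celsius degrees are the same size, so ΔC = -67°C.
Final Celsius temperature: 265.1833 - 67.0000 = 198.1833°C.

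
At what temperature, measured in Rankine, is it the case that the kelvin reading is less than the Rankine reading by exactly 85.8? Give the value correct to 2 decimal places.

Let R be the Rankine reading. The kelvin reading is K = 5/9·R.
Require K - R = -85.8: (-4/9)·R = -85.8.
R = (-85.8) / (-4/9) = 193.05.

193.05°R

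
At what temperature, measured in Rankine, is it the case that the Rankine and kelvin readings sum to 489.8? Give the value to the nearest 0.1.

Let R be the Rankine reading. The kelvin reading is K = 5/9·R.
Require R + K = 489.8: (14/9)·R = 489.8.
R = (489.8) / (14/9) = 314.9.

314.9°R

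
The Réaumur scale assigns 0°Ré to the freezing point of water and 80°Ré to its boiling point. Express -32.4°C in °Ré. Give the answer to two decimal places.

-25.92°Ré

Linearly onto the Réaumur scale: 0 + (-32.4000 / 100) × (80 - 0) = -25.92°Ré.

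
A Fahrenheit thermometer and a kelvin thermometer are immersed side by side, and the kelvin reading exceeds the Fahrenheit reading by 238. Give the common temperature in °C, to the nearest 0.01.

Let x be the Fahrenheit reading; then the kelvin reading is 5/9·x + 255.372.
(5/9·x + 255.372) - x = 238  ⇒  (-4/9)·x = -17.3722  ⇒  x = 39.0875°F.
In Celsius: (39.0875 - 32) × 5/9 = 3.94°C.

3.94°C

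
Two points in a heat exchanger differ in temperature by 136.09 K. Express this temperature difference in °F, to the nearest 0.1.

245.0°F

For a temperature interval the offset drops out; only the factor 1.8 applies.
136.09 × 1.8 = 245.0.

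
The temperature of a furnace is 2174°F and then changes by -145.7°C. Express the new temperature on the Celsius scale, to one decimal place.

1044.3°C

Initial temperature in Celsius: (2174 - 32) × 5/9 = 1190.0000°C.
Final Celsius temperature: 1190.0000 - 145.7000 = 1044.3000°C.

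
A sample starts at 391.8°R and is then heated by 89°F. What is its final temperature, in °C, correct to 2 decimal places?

Initial temperature in Celsius: (391.8 - 491.67) × 5/9 = -55.4833°C.
The 89°F change is an interval, so only the factor 5/9 applies: +89 × 5/9 = +49.4444°C.
Final Celsius temperature: -55.4833 + 49.4444 = -6.0389°C.

-6.04°C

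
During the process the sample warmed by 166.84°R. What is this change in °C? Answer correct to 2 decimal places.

92.69°C

For a temperature interval the offset drops out; only the factor 5/9 applies.
166.84 × 5/9 = 92.69.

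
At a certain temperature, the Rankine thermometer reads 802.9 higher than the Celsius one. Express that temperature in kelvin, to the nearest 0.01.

662.19 K

Let x be the Celsius reading; then the Rankine reading is 1.8·x + 491.67.
(1.8·x + 491.67) - x = 802.9  ⇒  (0.8)·x = 311.23  ⇒  x = 389.0375°C.
In kelvin: 389.0375 + 273.15 = 662.19 K.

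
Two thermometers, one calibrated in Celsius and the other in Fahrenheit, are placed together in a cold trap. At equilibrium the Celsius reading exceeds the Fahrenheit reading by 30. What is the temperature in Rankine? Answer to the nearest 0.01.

352.17°R

Let x be the Celsius reading; then the Fahrenheit reading is 1.8·x + 32.
(1.8·x + 32) - x = -30  ⇒  (0.8)·x = -62  ⇒  x = -77.5000°C.
In Rankine: -77.5000 × 1.8 + 491.67 = 352.17°R.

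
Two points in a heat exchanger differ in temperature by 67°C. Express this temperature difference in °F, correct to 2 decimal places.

Only the scale ratio 1.8 matters for a change in temperature.
67 × 1.8 = 120.60.

120.60°F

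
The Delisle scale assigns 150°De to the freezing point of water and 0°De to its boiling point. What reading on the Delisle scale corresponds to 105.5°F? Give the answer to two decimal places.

88.75°De

First in Celsius: (105.5 - 32) × 5/9 = 40.8333°C.
Linearly onto the Delisle scale: 150 + (40.8333 / 100) × (0 - 150) = 88.75°De.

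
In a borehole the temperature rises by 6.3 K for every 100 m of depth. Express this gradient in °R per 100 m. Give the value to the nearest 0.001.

11.340 °R/100 m

The quantity depends on a temperature interval, so only the ratio of degree sizes applies; the offset between the scales is irrelevant.
A change of 1 K is a change of 1.8°R, so 6.3 × 1.8 = 11.340.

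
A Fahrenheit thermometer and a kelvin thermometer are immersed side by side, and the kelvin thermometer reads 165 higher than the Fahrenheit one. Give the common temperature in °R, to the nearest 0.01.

Let x be the Fahrenheit reading; then the kelvin reading is 5/9·x + 255.372.
(5/9·x + 255.372) - x = 165  ⇒  (-4/9)·x = -90.3722  ⇒  x = 203.3375°F.
In Celsius: (203.3375 - 32) × 5/9 = 95.1875°C.
In Rankine: 95.1875 × 1.8 + 491.67 = 663.01°R.

663.01°R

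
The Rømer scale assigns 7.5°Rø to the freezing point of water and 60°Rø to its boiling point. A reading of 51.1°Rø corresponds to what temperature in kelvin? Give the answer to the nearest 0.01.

356.20 K

Linear interpolation between the fixed points: C = (51.1 - 7.5) × 100 / (60 - 7.5) = 83.0476°C.
Then 83.0476 + 273.15 = 356.20 K.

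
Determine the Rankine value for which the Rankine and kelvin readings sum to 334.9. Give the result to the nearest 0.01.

215.29°R

Let R be the Rankine reading. The kelvin reading is K = 5/9·R.
Require R + K = 334.9: (14/9)·R = 334.9.
R = (334.9) / (14/9) = 215.29.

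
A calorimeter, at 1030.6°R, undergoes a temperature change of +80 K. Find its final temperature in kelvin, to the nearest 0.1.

652.6 K

Initial temperature in Celsius: (1030.6 - 491.67) × 5/9 = 299.4056°C.
The 80 K change is an interval; Kelvin and Celsius degrees are the same size, so ΔC = +80°C.
Final Celsius temperature: 299.4056 + 80.0000 = 379.4056°C.
In kelvin: 379.4056 + 273.15 = 652.6 K.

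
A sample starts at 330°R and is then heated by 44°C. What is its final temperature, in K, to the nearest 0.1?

227.3 K

Initial temperature in Celsius: (330 - 491.67) × 5/9 = -89.8167°C.
Final Celsius temperature: -89.8167 + 44.0000 = -45.8167°C.
In kelvin: -45.8167 + 273.15 = 227.3 K.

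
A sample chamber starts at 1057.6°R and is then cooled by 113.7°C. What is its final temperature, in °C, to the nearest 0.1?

200.7°C

Initial temperature in Celsius: (1057.6 - 491.67) × 5/9 = 314.4056°C.
Final Celsius temperature: 314.4056 - 113.7000 = 200.7056°C.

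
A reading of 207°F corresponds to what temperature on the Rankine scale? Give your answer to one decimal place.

In Celsius: (207 - 32) × 5/9 = 97.2222°C.
In Rankine: 97.2222 × 1.8 + 491.67 = 666.7°R.

666.7°R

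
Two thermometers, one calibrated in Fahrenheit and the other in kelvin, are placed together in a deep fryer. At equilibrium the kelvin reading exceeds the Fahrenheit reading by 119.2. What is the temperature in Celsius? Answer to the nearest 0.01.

152.44°C

Let x be the Fahrenheit reading; then the kelvin reading is 5/9·x + 255.372.
(5/9·x + 255.372) - x = 119.2  ⇒  (-4/9)·x = -136.172  ⇒  x = 306.3875°F.
In Celsius: (306.3875 - 32) × 5/9 = 152.44°C.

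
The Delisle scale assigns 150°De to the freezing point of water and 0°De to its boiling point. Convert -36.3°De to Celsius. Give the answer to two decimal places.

124.20°C

Linear interpolation between the fixed points: C = (-36.3 - 150) × 100 / (0 - 150) = 124.2000°C.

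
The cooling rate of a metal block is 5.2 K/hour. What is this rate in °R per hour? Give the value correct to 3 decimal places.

9.360 °R/hour

The quantity depends on a temperature interval, so only the ratio of degree sizes applies; the offset between the scales is irrelevant.
A change of 1 K is a change of 1.8°R, so 5.2 × 1.8 = 9.360.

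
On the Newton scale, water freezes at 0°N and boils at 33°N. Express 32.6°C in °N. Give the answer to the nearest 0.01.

Linearly onto the Newton scale: 0 + (32.6000 / 100) × (33 - 0) = 10.76°N.

10.76°N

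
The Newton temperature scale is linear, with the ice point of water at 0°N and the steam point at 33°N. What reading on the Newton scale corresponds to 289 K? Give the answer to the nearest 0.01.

5.23°N

First in Celsius: 289 - 273.15 = 15.8500°C.
Linearly onto the Newton scale: 0 + (15.8500 / 100) × (33 - 0) = 5.23°N.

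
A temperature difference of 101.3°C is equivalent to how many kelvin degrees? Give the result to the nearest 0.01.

101.30 K

Celsius and kelvin degrees are the same size, so the interval is unchanged: 101.30.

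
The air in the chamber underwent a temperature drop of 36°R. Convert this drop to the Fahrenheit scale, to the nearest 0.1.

36.0°F

Rankine and Fahrenheit degrees are the same size, so the interval is unchanged: 36.0.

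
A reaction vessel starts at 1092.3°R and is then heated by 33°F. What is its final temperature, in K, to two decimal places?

625.17 K

Initial temperature in Celsius: (1092.3 - 491.67) × 5/9 = 333.6833°C.
The 33°F change is an interval, so only the factor 5/9 applies: +33 × 5/9 = +18.3333°C.
Final Celsius temperature: 333.6833 + 18.3333 = 352.0167°C.
In kelvin: 352.0167 + 273.15 = 625.17 K.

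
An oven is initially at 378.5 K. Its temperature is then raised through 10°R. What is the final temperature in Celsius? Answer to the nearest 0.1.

Initial temperature in Celsius: 378.5 - 273.15 = 105.3500°C.
The 10°R change is an interval, so only the factor 5/9 applies: +10 × 5/9 = +5.5556°C.
Final Celsius temperature: 105.3500 + 5.5556 = 110.9056°C.

110.9°C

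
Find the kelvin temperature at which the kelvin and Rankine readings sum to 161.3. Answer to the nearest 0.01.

Let K be the kelvin reading. The Rankine reading is R = 1.8·K.
Require K + R = 161.3: (2.8)·K = 161.3.
K = (161.3) / (2.8) = 57.61.

57.61 K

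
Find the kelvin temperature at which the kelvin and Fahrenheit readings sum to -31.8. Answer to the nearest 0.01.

Let K be the kelvin reading. The Fahrenheit reading is F = 1.8·K - 459.67.
Require K + F = -31.8: (2.8)·K - 459.67 = -31.8.
K = (-31.8 + 459.67) / (2.8) = 152.81.

152.81 K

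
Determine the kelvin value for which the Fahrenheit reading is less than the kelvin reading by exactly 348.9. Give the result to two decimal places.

138.46 K

Let K be the kelvin reading. The Fahrenheit reading is F = 1.8·K - 459.67.
Require F - K = -348.9: (0.8)·K - 459.67 = -348.9.
K = (-348.9 + 459.67) / (0.8) = 138.46.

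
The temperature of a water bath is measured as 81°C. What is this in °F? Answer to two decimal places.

177.80°F

In Fahrenheit: 81.0000 × 1.8 + 32 = 177.80°F.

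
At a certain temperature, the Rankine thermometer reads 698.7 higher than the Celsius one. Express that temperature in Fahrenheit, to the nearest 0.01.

497.82°F

Let x be the Celsius reading; then the Rankine reading is 1.8·x + 491.67.
(1.8·x + 491.67) - x = 698.7  ⇒  (0.8)·x = 207.03  ⇒  x = 258.7875°C.
In Fahrenheit: 258.7875 × 1.8 + 32 = 497.82°F.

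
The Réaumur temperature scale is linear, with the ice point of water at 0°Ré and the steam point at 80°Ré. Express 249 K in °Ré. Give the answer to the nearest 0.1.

-19.3°Ré

First in Celsius: 249 - 273.15 = -24.1500°C.
Linearly onto the Réaumur scale: 0 + (-24.1500 / 100) × (80 - 0) = -19.3°Ré.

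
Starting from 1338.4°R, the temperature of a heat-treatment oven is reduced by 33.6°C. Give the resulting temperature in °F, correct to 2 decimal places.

818.25°F

Initial temperature in Celsius: (1338.4 - 491.67) × 5/9 = 470.4056°C.
Final Celsius temperature: 470.4056 - 33.6000 = 436.8056°C.
In Fahrenheit: 436.8056 × 1.8 + 32 = 818.25°F.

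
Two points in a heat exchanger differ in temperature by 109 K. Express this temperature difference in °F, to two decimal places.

196.20°F

An interval of 1 K corresponds to 1.8°F.
109 × 1.8 = 196.20.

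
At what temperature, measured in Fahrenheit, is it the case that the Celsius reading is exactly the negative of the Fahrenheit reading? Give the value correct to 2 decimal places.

Let F be the Fahrenheit reading. The Celsius reading is C = 5/9·F - 17.7778.
Require C = -1·F: 5/9·F - 17.7778 = -1·F.
(14/9)·F = 17.7778  ⇒  F = 11.43.

11.43°F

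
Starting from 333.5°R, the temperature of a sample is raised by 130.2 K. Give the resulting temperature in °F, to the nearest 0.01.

108.19°F

Initial temperature in Celsius: (333.5 - 491.67) × 5/9 = -87.8722°C.
The 130.2 K change is an interval; Kelvin and Celsius degrees are the same size, so ΔC = +130.2°C.
Final Celsius temperature: -87.8722 + 130.2000 = 42.3278°C.
In Fahrenheit: 42.3278 × 1.8 + 32 = 108.19°F.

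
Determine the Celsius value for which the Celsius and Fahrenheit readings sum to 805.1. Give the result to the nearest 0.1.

Let C be the Celsius reading. The Fahrenheit reading is F = 1.8·C + 32.
Require C + F = 805.1: (2.8)·C + 32 = 805.1.
C = (805.1 - 32) / (2.8) = 276.1.

276.1°C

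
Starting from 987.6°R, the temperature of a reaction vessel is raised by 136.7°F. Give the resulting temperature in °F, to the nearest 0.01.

Initial temperature in Celsius: (987.6 - 491.67) × 5/9 = 275.5167°C.
The 136.7°F change is an interval, so only the factor 5/9 applies: +136.7 × 5/9 = +75.9444°C.
Final Celsius temperature: 275.5167 + 75.9444 = 351.4611°C.
In Fahrenheit: 351.4611 × 1.8 + 32 = 664.63°F.

664.63°F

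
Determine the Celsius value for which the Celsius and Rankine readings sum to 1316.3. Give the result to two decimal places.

Let C be the Celsius reading. The Rankine reading is R = 1.8·C + 491.67.
Require C + R = 1316.3: (2.8)·C + 491.67 = 1316.3.
C = (1316.3 - 491.67) / (2.8) = 294.51.

294.51°C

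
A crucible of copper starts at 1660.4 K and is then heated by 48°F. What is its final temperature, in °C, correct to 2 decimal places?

1413.92°C

Initial temperature in Celsius: 1660.4 - 273.15 = 1387.2500°C.
The 48°F change is an interval, so only the factor 5/9 applies: +48 × 5/9 = +26.6667°C.
Final Celsius temperature: 1387.2500 + 26.6667 = 1413.9167°C.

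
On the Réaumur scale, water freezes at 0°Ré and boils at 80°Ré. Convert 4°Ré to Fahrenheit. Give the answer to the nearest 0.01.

41.00°F

Linear interpolation between the fixed points: C = (4 - 0) × 100 / (80 - 0) = 5.0000°C.
Then 5.0000 × 1.8 + 32 = 41.00°F.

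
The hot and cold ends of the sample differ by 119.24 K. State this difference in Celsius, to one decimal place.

119.2°C

Kelvin and Celsius degrees are the same size, so the interval is unchanged: 119.2.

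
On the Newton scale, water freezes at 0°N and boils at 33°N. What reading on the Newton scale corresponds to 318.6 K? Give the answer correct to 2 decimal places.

First in Celsius: 318.6 - 273.15 = 45.4500°C.
Linearly onto the Newton scale: 0 + (45.4500 / 100) × (33 - 0) = 15.00°N.

15.00°N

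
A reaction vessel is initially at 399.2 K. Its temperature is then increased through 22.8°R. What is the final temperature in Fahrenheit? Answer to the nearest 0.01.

281.69°F

Initial temperature in Celsius: 399.2 - 273.15 = 126.0500°C.
The 22.8°R change is an interval, so only the factor 5/9 applies: +22.8 × 5/9 = +12.6667°C.
Final Celsius temperature: 126.0500 + 12.6667 = 138.7167°C.
In Fahrenheit: 138.7167 × 1.8 + 32 = 281.69°F.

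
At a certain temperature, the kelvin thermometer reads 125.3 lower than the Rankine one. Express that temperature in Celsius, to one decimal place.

Let x be the Rankine reading; then the kelvin reading is 5/9·x.
(5/9·x) - x = -125.3  ⇒  (-4/9)·x = -125.3  ⇒  x = 281.9250°R.
In Celsius: (281.925 - 491.67) × 5/9 = -116.5°C.

-116.5°C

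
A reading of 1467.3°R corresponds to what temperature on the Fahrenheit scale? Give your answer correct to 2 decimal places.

1007.63°F

In Celsius: (1467.3 - 491.67) × 5/9 = 542.0167°C.
In Fahrenheit: 542.0167 × 1.8 + 32 = 1007.63°F.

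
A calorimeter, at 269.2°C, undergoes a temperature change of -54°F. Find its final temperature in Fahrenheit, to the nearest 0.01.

462.56°F

The 54°F change is an interval, so only the factor 5/9 applies: -54 × 5/9 = -30.0000°C.
Final Celsius temperature: 269.2000 - 30.0000 = 239.2000°C.
In Fahrenheit: 239.2000 × 1.8 + 32 = 462.56°F.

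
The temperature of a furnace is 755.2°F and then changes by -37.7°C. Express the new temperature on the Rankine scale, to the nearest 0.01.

Initial temperature in Celsius: (755.2 - 32) × 5/9 = 401.7778°C.
Final Celsius temperature: 401.7778 - 37.7000 = 364.0778°C.
In Rankine: 364.0778 × 1.8 + 491.67 = 1147.01°R.

1147.01°R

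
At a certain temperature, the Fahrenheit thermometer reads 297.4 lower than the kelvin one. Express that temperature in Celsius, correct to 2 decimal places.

Let x be the kelvin reading; then the Fahrenheit reading is 1.8·x - 459.67.
(1.8·x - 459.67) - x = -297.4  ⇒  (0.8)·x = 162.27  ⇒  x = 202.8375 K.
In Celsius: 202.8375 - 273.15 = -70.31°C.

-70.31°C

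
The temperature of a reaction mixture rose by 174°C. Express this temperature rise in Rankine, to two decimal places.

313.20°R

For a temperature interval the offset drops out; only the factor 1.8 applies.
174 × 1.8 = 313.20.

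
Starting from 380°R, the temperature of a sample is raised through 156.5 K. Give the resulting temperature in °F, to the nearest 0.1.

Initial temperature in Celsius: (380 - 491.67) × 5/9 = -62.0389°C.
The 156.5 K change is an interval; Kelvin and Celsius degrees are the same size, so ΔC = +156.5°C.
Final Celsius temperature: -62.0389 + 156.5000 = 94.4611°C.
In Fahrenheit: 94.4611 × 1.8 + 32 = 202.0°F.

202.0°F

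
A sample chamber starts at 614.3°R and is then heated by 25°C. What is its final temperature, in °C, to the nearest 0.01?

Initial temperature in Celsius: (614.3 - 491.67) × 5/9 = 68.1278°C.
Final Celsius temperature: 68.1278 + 25.0000 = 93.1278°C.

93.13°C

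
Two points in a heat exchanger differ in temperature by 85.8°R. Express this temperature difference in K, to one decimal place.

47.7 K

For a temperature interval the offset drops out; only the factor 5/9 applies.
85.8 × 5/9 = 47.7.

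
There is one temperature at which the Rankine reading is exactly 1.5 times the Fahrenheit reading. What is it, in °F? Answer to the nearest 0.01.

Let F be the Fahrenheit reading. The Rankine reading is R = 1·F + 459.67.
Require R = 1.5·F: 1·F + 459.67 = 1.5·F.
(-0.5)·F = -459.67  ⇒  F = 919.34.

919.34°F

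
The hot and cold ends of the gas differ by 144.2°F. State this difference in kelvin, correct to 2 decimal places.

80.11 K

For a temperature interval the offset drops out; only the factor 5/9 applies.
144.2 × 5/9 = 80.11.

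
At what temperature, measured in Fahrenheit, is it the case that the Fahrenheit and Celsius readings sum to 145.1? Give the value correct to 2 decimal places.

Let F be the Fahrenheit reading. The Celsius reading is C = 5/9·F - 17.7778.
Require F + C = 145.1: (14/9)·F - 17.7778 = 145.1.
F = (145.1 + 17.7778) / (14/9) = 104.71.

104.71°F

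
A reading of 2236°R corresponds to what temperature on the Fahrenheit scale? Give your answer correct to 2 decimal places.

In Celsius: (2236 - 491.67) × 5/9 = 969.0722°C.
In Fahrenheit: 969.0722 × 1.8 + 32 = 1776.33°F.

1776.33°F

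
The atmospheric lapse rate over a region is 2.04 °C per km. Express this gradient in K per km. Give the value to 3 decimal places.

2.040 K/km

Since only a temperature interval is involved, the additive offset between the scales drops out.
A change of 1°C is a change of 1 K, so 2.04 × 1 = 2.040.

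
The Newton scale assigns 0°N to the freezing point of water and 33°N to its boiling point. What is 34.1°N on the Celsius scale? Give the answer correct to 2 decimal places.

Linear interpolation between the fixed points: C = (34.1 - 0) × 100 / (33 - 0) = 103.3333°C.

103.33°C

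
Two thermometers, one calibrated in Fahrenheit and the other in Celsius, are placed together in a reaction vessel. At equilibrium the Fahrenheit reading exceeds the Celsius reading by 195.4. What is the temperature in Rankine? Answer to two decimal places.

Let x be the Fahrenheit reading; then the Celsius reading is 5/9·x - 17.7778.
(5/9·x - 17.7778) - x = -195.4  ⇒  (-4/9)·x = -177.622  ⇒  x = 399.6500°F.
In Celsius: (399.65 - 32) × 5/9 = 204.2500°C.
In Rankine: 204.2500 × 1.8 + 491.67 = 859.32°R.

859.32°R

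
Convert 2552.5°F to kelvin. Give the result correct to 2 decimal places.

In Celsius: (2552.5 - 32) × 5/9 = 1400.2778°C.
In kelvin: 1400.2778 + 273.15 = 1673.43 K.

1673.43 K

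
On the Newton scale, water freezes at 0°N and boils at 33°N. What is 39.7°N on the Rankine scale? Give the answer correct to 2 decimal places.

Linear interpolation between the fixed points: C = (39.7 - 0) × 100 / (33 - 0) = 120.3030°C.
Then 120.3030 × 1.8 + 491.67 = 708.22°R.

708.22°R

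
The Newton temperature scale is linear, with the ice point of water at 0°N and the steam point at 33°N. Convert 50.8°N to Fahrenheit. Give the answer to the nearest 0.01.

Linear interpolation between the fixed points: C = (50.8 - 0) × 100 / (33 - 0) = 153.9394°C.
Then 153.9394 × 1.8 + 32 = 309.09°F.

309.09°F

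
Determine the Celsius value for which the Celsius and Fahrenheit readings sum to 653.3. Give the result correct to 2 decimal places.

221.89°C

Let C be the Celsius reading. The Fahrenheit reading is F = 1.8·C + 32.
Require C + F = 653.3: (2.8)·C + 32 = 653.3.
C = (653.3 - 32) / (2.8) = 221.89.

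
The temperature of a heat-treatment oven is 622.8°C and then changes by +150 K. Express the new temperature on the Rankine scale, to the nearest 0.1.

The 150 K change is an interval; Kelvin and Celsius degrees are the same size, so ΔC = +150°C.
Final Celsius temperature: 622.8000 + 150.0000 = 772.8000°C.
In Rankine: 772.8000 × 1.8 + 491.67 = 1882.7°R.

1882.7°R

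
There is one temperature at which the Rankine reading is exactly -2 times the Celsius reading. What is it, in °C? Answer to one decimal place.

Let C be the Celsius reading. The Rankine reading is R = 1.8·C + 491.67.
Require R = -2·C: 1.8·C + 491.67 = -2·C.
(3.8)·C = -491.67  ⇒  C = -129.4.

-129.4°C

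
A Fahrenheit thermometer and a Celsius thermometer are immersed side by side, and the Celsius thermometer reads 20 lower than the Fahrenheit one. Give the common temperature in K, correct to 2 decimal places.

258.15 K

Let x be the Fahrenheit reading; then the Celsius reading is 5/9·x - 17.7778.
(5/9·x - 17.7778) - x = -20  ⇒  (-4/9)·x = -20/9  ⇒  x = 5.0000°F.
In Celsius: (5 - 32) × 5/9 = -15.0000°C.
In kelvin: -15.0000 + 273.15 = 258.15 K.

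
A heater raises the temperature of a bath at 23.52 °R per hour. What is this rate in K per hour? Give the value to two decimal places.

13.07 K/hour

The quantity depends on a temperature interval, so only the ratio of degree sizes applies; the offset between the scales is irrelevant.
A change of 1°R is a change of 5/9 K, so 23.52 × 5/9 = 13.07.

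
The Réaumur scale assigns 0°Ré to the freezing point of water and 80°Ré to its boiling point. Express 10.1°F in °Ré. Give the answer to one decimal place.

-9.7°Ré

First in Celsius: (10.1 - 32) × 5/9 = -12.1667°C.
Linearly onto the Réaumur scale: 0 + (-12.1667 / 100) × (80 - 0) = -9.7°Ré.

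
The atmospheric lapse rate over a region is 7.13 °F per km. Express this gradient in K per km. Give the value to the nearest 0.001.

3.961 K/km

Since only a temperature interval is involved, the additive offset between the scales drops out.
A change of 1°F is a change of 5/9 K, so 7.13 × 5/9 = 3.961.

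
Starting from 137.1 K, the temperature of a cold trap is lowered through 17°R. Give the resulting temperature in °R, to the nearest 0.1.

Initial temperature in Celsius: 137.1 - 273.15 = -136.0500°C.
The 17°R change is an interval, so only the factor 5/9 applies: -17 × 5/9 = -9.4444°C.
Final Celsius temperature: -136.0500 - 9.4444 = -145.4944°C.
In Rankine: -145.4944 × 1.8 + 491.67 = 229.8°R.

229.8°R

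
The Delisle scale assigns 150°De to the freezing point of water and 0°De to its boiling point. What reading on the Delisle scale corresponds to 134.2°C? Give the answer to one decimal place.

-51.3°De

Linearly onto the Delisle scale: 150 + (134.2000 / 100) × (0 - 150) = -51.3°De.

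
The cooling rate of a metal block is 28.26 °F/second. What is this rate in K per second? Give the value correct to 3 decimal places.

15.700 K/second

The quantity depends on a temperature interval, so only the ratio of degree sizes applies; the offset between the scales is irrelevant.
A change of 1°F is a change of 5/9 K, so 28.26 × 5/9 = 15.700.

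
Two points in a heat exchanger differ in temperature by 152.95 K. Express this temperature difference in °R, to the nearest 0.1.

275.3°R

For a temperature interval the offset drops out; only the factor 1.8 applies.
152.95 × 1.8 = 275.3.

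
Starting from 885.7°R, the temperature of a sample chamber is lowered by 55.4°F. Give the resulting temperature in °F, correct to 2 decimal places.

370.63°F

Initial temperature in Celsius: (885.7 - 491.67) × 5/9 = 218.9056°C.
The 55.4°F change is an interval, so only the factor 5/9 applies: -55.4 × 5/9 = -30.7778°C.
Final Celsius temperature: 218.9056 - 30.7778 = 188.1278°C.
In Fahrenheit: 188.1278 × 1.8 + 32 = 370.63°F.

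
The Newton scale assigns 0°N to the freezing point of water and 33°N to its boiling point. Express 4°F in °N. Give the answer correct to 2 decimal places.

First in Celsius: (4 - 32) × 5/9 = -15.5556°C.
Linearly onto the Newton scale: 0 + (-15.5556 / 100) × (33 - 0) = -5.13°N.

-5.13°N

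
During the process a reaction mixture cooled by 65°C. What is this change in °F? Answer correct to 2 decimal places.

117.00°F

For a temperature interval the offset drops out; only the factor 1.8 applies.
65 × 1.8 = 117.00.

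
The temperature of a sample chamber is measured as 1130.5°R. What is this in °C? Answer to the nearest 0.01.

In Celsius: (1130.5 - 491.67) × 5/9 = 354.9056°C.

354.91°C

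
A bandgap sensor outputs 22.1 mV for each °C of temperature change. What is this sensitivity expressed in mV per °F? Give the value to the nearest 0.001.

The quantity depends on a temperature interval, so only the ratio of degree sizes applies; the offset between the scales is irrelevant.
A change of 1°F is a change of 5/9°C, so per °F the value is 22.1 × 5/9 = 12.278.

12.278 mV per °F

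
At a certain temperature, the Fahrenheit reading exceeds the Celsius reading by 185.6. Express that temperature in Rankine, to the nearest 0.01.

837.27°R

Let x be the Fahrenheit reading; then the Celsius reading is 5/9·x - 17.7778.
(5/9·x - 17.7778) - x = -185.6  ⇒  (-4/9)·x = -167.822  ⇒  x = 377.6000°F.
In Celsius: (377.6 - 32) × 5/9 = 192.0000°C.
In Rankine: 192.0000 × 1.8 + 491.67 = 837.27°R.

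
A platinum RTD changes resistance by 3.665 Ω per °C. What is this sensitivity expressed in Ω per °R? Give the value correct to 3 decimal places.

The quantity depends on a temperature interval, so only the ratio of degree sizes applies; the offset between the scales is irrelevant.
A change of 1°R is a change of 5/9°C, so per °R the value is 3.665 × 5/9 = 2.036.

2.036 Ω per °R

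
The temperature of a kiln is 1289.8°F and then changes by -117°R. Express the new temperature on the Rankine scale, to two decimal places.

Initial temperature in Celsius: (1289.8 - 32) × 5/9 = 698.7778°C.
The 117°R change is an interval, so only the factor 5/9 applies: -117 × 5/9 = -65.0000°C.
Final Celsius temperature: 698.7778 - 65.0000 = 633.7778°C.
In Rankine: 633.7778 × 1.8 + 491.67 = 1632.47°R.

1632.47°R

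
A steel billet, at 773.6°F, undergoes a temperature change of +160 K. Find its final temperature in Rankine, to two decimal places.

Initial temperature in Celsius: (773.6 - 32) × 5/9 = 412.0000°C.
The 160 K change is an interval; Kelvin and Celsius degrees are the same size, so ΔC = +160°C.
Final Celsius temperature: 412.0000 + 160.0000 = 572.0000°C.
In Rankine: 572.0000 × 1.8 + 491.67 = 1521.27°R.

1521.27°R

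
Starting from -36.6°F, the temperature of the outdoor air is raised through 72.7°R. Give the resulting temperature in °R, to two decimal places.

Initial temperature in Celsius: (-36.6 - 32) × 5/9 = -38.1111°C.
The 72.7°R change is an interval, so only the factor 5/9 applies: +72.7 × 5/9 = +40.3889°C.
Final Celsius temperature: -38.1111 + 40.3889 = 2.2778°C.
In Rankine: 2.2778 × 1.8 + 491.67 = 495.77°R.

495.77°R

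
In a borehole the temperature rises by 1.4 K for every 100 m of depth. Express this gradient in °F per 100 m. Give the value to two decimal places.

2.52 °F/100 m

Since only a temperature interval is involved, the additive offset between the scales drops out.
A change of 1 K is a change of 1.8°F, so 1.4 × 1.8 = 2.52.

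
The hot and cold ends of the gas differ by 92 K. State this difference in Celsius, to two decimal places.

92.00°C

Kelvin and Celsius degrees are the same size, so the interval is unchanged: 92.00.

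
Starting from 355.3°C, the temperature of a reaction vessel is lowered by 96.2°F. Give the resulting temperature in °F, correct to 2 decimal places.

575.34°F

The 96.2°F change is an interval, so only the factor 5/9 applies: -96.2 × 5/9 = -53.4444°C.
Final Celsius temperature: 355.3000 - 53.4444 = 301.8556°C.
In Fahrenheit: 301.8556 × 1.8 + 32 = 575.34°F.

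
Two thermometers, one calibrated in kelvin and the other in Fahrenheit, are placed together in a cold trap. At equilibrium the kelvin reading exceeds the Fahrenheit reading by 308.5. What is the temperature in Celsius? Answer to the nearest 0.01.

Let x be the kelvin reading; then the Fahrenheit reading is 1.8·x - 459.67.
(1.8·x - 459.67) - x = -308.5  ⇒  (0.8)·x = 151.17  ⇒  x = 188.9625 K.
In Celsius: 188.9625 - 273.15 = -84.19°C.

-84.19°C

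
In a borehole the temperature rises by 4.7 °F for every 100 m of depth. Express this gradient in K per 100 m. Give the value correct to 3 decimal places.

Since only a temperature interval is involved, the additive offset between the scales drops out.
A change of 1°F is a change of 5/9 K, so 4.7 × 5/9 = 2.611.

2.611 K/100 m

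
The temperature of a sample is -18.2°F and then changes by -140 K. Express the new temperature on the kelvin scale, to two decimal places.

105.26 K

Initial temperature in Celsius: (-18.2 - 32) × 5/9 = -27.8889°C.
The 140 K change is an interval; Kelvin and Celsius degrees are the same size, so ΔC = -140°C.
Final Celsius temperature: -27.8889 - 140.0000 = -167.8889°C.
In kelvin: -167.8889 + 273.15 = 105.26 K.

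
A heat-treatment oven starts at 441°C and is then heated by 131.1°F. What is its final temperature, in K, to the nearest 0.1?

The 131.1°F change is an interval, so only the factor 5/9 applies: +131.1 × 5/9 = +72.8333°C.
Final Celsius temperature: 441.0000 + 72.8333 = 513.8333°C.
In kelvin: 513.8333 + 273.15 = 787.0 K.

787.0 K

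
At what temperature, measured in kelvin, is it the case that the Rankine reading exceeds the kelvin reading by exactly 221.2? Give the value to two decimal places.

276.50 K

Let K be the kelvin reading. The Rankine reading is R = 1.8·K.
Require R - K = 221.2: (0.8)·K = 221.2.
K = (221.2) / (0.8) = 276.50.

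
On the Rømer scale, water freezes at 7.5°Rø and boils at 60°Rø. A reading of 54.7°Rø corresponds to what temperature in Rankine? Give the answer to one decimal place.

653.5°R

Linear interpolation between the fixed points: C = (54.7 - 7.5) × 100 / (60 - 7.5) = 89.9048°C.
Then 89.9048 × 1.8 + 491.67 = 653.5°R.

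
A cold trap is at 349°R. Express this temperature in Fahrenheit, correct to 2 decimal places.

In Celsius: (349 - 491.67) × 5/9 = -79.2611°C.
In Fahrenheit: -79.2611 × 1.8 + 32 = -110.67°F.

-110.67°F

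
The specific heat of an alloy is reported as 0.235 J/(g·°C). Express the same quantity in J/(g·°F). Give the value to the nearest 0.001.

0.131 J/(g·°F)

The quantity depends on a temperature interval, so only the ratio of degree sizes applies; the offset between the scales is irrelevant.
A change of 1°F is a change of 5/9°C, so per °F the value is 0.235 × 5/9 = 0.131.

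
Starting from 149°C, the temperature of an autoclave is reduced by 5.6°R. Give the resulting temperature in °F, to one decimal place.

294.6°F

The 5.6°R change is an interval, so only the factor 5/9 applies: -5.6 × 5/9 = -3.1111°C.
Final Celsius temperature: 149.0000 - 3.1111 = 145.8889°C.
In Fahrenheit: 145.8889 × 1.8 + 32 = 294.6°F.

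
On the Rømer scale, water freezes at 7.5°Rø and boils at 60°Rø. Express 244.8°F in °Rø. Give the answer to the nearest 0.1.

First in Celsius: (244.8 - 32) × 5/9 = 118.2222°C.
Linearly onto the Rømer scale: 7.5 + (118.2222 / 100) × (60 - 7.5) = 69.6°Rø.

69.6°Rø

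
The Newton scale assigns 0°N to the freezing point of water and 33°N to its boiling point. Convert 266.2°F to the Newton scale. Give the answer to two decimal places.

42.94°N

First in Celsius: (266.2 - 32) × 5/9 = 130.1111°C.
Linearly onto the Newton scale: 0 + (130.1111 / 100) × (33 - 0) = 42.94°N.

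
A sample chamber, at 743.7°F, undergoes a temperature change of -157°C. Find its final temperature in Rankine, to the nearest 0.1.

Initial temperature in Celsius: (743.7 - 32) × 5/9 = 395.3889°C.
Final Celsius temperature: 395.3889 - 157.0000 = 238.3889°C.
In Rankine: 238.3889 × 1.8 + 491.67 = 920.8°R.

920.8°R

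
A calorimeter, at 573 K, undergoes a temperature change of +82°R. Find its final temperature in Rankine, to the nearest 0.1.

1113.4°R

Initial temperature in Celsius: 573 - 273.15 = 299.8500°C.
The 82°R change is an interval, so only the factor 5/9 applies: +82 × 5/9 = +45.5556°C.
Final Celsius temperature: 299.8500 + 45.5556 = 345.4056°C.
In Rankine: 345.4056 × 1.8 + 491.67 = 1113.4°R.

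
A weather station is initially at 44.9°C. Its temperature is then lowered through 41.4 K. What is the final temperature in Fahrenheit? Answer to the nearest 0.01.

38.30°F

The 41.4 K change is an interval; Kelvin and Celsius degrees are the same size, so ΔC = -41.4°C.
Final Celsius temperature: 44.9000 - 41.4000 = 3.5000°C.
In Fahrenheit: 3.5000 × 1.8 + 32 = 38.30°F.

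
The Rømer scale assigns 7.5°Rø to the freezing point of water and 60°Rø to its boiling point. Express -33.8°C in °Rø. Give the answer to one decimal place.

Linearly onto the Rømer scale: 7.5 + (-33.8000 / 100) × (60 - 7.5) = -10.2°Rø.

-10.2°Rø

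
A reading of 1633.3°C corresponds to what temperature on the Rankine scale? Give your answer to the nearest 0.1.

3431.6°R

In Rankine: 1633.3000 × 1.8 + 491.67 = 3431.6°R.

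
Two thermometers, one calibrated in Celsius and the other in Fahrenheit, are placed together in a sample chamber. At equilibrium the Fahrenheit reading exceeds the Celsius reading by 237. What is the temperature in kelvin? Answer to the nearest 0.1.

529.4 K

Let x be the Celsius reading; then the Fahrenheit reading is 1.8·x + 32.
(1.8·x + 32) - x = 237  ⇒  (0.8)·x = 205  ⇒  x = 256.2500°C.
In kelvin: 256.2500 + 273.15 = 529.4 K.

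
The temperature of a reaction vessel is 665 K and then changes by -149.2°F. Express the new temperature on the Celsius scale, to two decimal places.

308.96°C

Initial temperature in Celsius: 665 - 273.15 = 391.8500°C.
The 149.2°F change is an interval, so only the factor 5/9 applies: -149.2 × 5/9 = -82.8889°C.
Final Celsius temperature: 391.8500 - 82.8889 = 308.9611°C.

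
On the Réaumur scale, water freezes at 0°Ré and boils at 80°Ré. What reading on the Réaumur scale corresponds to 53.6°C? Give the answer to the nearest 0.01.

Linearly onto the Réaumur scale: 0 + (53.6000 / 100) × (80 - 0) = 42.88°Ré.

42.88°Ré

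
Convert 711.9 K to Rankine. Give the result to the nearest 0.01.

1281.42°R

In Celsius: 711.9 - 273.15 = 438.7500°C.
In Rankine: 438.7500 × 1.8 + 491.67 = 1281.42°R.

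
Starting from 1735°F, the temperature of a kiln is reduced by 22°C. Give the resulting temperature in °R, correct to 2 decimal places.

2155.07°R

Initial temperature in Celsius: (1735 - 32) × 5/9 = 946.1111°C.
Final Celsius temperature: 946.1111 - 22.0000 = 924.1111°C.
In Rankine: 924.1111 × 1.8 + 491.67 = 2155.07°R.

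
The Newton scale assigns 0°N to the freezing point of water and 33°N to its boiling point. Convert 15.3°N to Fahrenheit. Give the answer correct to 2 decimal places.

115.45°F

Linear interpolation between the fixed points: C = (15.3 - 0) × 100 / (33 - 0) = 46.3636°C.
Then 46.3636 × 1.8 + 32 = 115.45°F.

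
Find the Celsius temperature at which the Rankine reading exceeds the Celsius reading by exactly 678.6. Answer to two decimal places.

Let C be the Celsius reading. The Rankine reading is R = 1.8·C + 491.67.
Require R - C = 678.6: (0.8)·C + 491.67 = 678.6.
C = (678.6 - 491.67) / (0.8) = 233.66.

233.66°C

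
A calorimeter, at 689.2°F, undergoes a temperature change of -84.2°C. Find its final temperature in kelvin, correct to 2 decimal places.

Initial temperature in Celsius: (689.2 - 32) × 5/9 = 365.1111°C.
Final Celsius temperature: 365.1111 - 84.2000 = 280.9111°C.
In kelvin: 280.9111 + 273.15 = 554.06 K.

554.06 K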